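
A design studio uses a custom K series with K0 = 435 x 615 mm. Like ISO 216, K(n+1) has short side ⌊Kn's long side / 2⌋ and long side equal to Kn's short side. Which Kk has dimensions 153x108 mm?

K0: 435 × 615 mm
K1: 307 × 435 mm
K2: 217 × 307 mm
K3: 153 × 217 mm
K4: 108 × 153 mm
K5: 76 × 108 mm
→ matches K4.

K4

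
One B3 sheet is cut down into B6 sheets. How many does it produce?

B3 = 353 × 500 mm; B6 = 125 × 176 mm.
Each halving step doubles the count; 3 steps from B3 to B6.
2^3 = 8.

8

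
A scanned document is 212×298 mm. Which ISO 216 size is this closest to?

A4 (210 × 297 mm)

Aspect ratio 298/212 ≈ 1.406 — close to the ISO √2 ≈ 1.414.
In the A-series (A0 area = 1 m²): A4 = 210 × 297 mm.
Off by 3 mm total — nearest standard size.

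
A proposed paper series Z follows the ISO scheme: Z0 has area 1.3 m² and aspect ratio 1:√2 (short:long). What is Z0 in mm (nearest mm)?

959 × 1356 mm

Let the short side be w mm. Then w · w√2 = 1.3 m² = 1,300,000 mm².
w² = 1,300,000/√2, so w ≈ 958.8 mm; long side = w√2 ≈ 1355.9 mm.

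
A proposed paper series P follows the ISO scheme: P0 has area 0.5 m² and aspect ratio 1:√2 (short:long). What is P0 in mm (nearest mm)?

595 × 841 mm

Let the short side be w mm. Then w · w√2 = 0.5 m² = 500,000 mm².
w² = 500,000/√2, so w ≈ 594.6 mm; long side = w√2 ≈ 840.9 mm.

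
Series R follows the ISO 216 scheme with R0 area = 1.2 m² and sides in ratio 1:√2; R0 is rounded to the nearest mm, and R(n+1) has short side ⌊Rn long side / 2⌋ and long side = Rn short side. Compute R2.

Let R0's short side be w mm. w · w√2 = 1.2 m² = 1,200,000 mm², so w ≈ 921.2 mm and w√2 ≈ 1302.7 mm → R0 = 921 × 1303 mm.
R1: ⌊1303/2⌋ × 921 = 651 × 921 mm
R2: ⌊921/2⌋ × 651 = 460 × 651 mm

460 × 651 mm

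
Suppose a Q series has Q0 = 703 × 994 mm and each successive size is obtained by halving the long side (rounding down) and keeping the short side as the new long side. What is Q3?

248 × 351 mm

Q1: ⌊994/2⌋ × 703 = 497 × 703 mm
Q2: ⌊703/2⌋ × 497 = 351 × 497 mm
Q3: ⌊497/2⌋ × 351 = 248 × 351 mm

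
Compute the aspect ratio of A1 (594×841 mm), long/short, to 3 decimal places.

841 / 594 = 1.416
ISO 216 targets √2 ≈ 1.414; the +0.002 deviation is from mm rounding.

1.416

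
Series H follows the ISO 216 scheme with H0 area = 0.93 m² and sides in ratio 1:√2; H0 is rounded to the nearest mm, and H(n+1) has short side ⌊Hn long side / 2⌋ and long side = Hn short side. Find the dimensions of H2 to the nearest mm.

405 × 573 mm

Let H0's short side be w mm. w · w√2 = 0.93 m² = 930,000 mm², so w ≈ 810.9 mm and w√2 ≈ 1146.8 mm → H0 = 811 × 1147 mm.
H1: ⌊1147/2⌋ × 811 = 573 × 811 mm
H2: ⌊811/2⌋ × 573 = 405 × 573 mm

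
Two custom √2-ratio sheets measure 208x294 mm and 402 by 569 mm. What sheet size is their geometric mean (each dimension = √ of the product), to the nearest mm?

Short side: √(208 · 402) = √83616 ≈ 289.2 → 289 mm
Long side: √(294 · 569) = √167286 ≈ 409.0 → 409 mm

289 × 409 mm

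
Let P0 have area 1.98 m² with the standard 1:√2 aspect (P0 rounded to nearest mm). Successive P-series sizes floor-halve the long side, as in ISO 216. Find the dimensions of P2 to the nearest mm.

Let P0's short side be w mm. w · w√2 = 1.98 m² = 1,980,000 mm², so w ≈ 1183.2 mm and w√2 ≈ 1673.4 mm → P0 = 1183 × 1673 mm.
P1: ⌊1673/2⌋ × 1183 = 836 × 1183 mm
P2: ⌊1183/2⌋ × 836 = 591 × 836 mm

591 × 836 mm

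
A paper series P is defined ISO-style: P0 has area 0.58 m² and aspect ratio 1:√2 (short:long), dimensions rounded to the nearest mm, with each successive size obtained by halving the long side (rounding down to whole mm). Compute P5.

113 × 160 mm

Let P0's short side be w mm. w · w√2 = 0.58 m² = 580,000 mm², so w ≈ 640.4 mm and w√2 ≈ 905.7 mm → P0 = 640 × 906 mm.
P1: ⌊906/2⌋ × 640 = 453 × 640 mm
P2: ⌊640/2⌋ × 453 = 320 × 453 mm
P3: ⌊453/2⌋ × 320 = 226 × 320 mm
P4: ⌊320/2⌋ × 226 = 160 × 226 mm
P5: ⌊226/2⌋ × 160 = 113 × 160 mm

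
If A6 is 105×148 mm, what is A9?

A7: ⌊148/2⌋ × 105 = 74 × 105 mm
A8: ⌊105/2⌋ × 74 = 52 × 74 mm
A9: ⌊74/2⌋ × 52 = 37 × 52 mm

37 × 52 mm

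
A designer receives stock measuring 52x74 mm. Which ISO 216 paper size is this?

Aspect ratio 74/52 ≈ 1.423 — close to the ISO √2 ≈ 1.414.
In the A-series (A0 area = 1 m²): A8 = 52 × 74 mm.

A8 (52 × 74 mm)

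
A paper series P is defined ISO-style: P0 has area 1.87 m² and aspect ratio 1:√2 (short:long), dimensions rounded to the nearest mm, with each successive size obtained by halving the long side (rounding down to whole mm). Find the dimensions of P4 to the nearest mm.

Let P0's short side be w mm. w · w√2 = 1.87 m² = 1,870,000 mm², so w ≈ 1149.9 mm and w√2 ≈ 1626.2 mm → P0 = 1150 × 1626 mm.
P1: ⌊1626/2⌋ × 1150 = 813 × 1150 mm
P2: ⌊1150/2⌋ × 813 = 575 × 813 mm
P3: ⌊813/2⌋ × 575 = 406 × 575 mm
P4: ⌊575/2⌋ × 406 = 287 × 406 mm

287 × 406 mm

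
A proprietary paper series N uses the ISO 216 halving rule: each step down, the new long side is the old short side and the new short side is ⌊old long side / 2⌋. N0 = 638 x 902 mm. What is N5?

N1: ⌊902/2⌋ × 638 = 451 × 638 mm
N2: ⌊638/2⌋ × 451 = 319 × 451 mm
N3: ⌊451/2⌋ × 319 = 225 × 319 mm
N4: ⌊319/2⌋ × 225 = 159 × 225 mm
N5: ⌊225/2⌋ × 159 = 112 × 159 mm

112 × 159 mm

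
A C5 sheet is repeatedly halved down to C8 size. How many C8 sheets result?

8

Each ISO step halves the sheet: 1 × C5 → 2 × C6 → 4 × C7 → 8 × C8
From C5 to C8 is 3 halving steps: 2^3 = 8.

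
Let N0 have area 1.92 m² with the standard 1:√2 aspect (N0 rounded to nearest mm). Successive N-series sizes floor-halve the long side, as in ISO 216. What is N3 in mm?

412 × 582 mm

Let N0's short side be w mm. w · w√2 = 1.92 m² = 1,920,000 mm², so w ≈ 1165.2 mm and w√2 ≈ 1647.8 mm → N0 = 1165 × 1648 mm.
N1: ⌊1648/2⌋ × 1165 = 824 × 1165 mm
N2: ⌊1165/2⌋ × 824 = 582 × 824 mm
N3: ⌊824/2⌋ × 582 = 412 × 582 mm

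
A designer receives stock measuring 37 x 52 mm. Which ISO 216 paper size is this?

Aspect ratio 52/37 ≈ 1.405 — close to the ISO √2 ≈ 1.414.
In the A-series (A0 area = 1 m²): A9 = 37 × 52 mm.

A9 (37 × 52 mm)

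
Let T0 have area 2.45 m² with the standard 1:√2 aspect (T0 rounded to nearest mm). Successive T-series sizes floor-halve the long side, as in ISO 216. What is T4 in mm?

Let T0's short side be w mm. w · w√2 = 2.45 m² = 2,450,000 mm², so w ≈ 1316.2 mm and w√2 ≈ 1861.4 mm → T0 = 1316 × 1861 mm.
T1: ⌊1861/2⌋ × 1316 = 930 × 1316 mm
T2: ⌊1316/2⌋ × 930 = 658 × 930 mm
T3: ⌊930/2⌋ × 658 = 465 × 658 mm
T4: ⌊658/2⌋ × 465 = 329 × 465 mm

329 × 465 mm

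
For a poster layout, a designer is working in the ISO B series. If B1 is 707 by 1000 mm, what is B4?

B2: ⌊1000/2⌋ × 707 = 500 × 707 mm
B3: ⌊707/2⌋ × 500 = 353 × 500 mm
B4: ⌊500/2⌋ × 353 = 250 × 353 mm

250 × 353 mm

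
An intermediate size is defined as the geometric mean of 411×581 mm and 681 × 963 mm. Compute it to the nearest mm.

Short side: √(411 · 681) = √279891 ≈ 529.0 → 529 mm
Long side: √(581 · 963) = √559503 ≈ 748.0 → 748 mm

529 × 748 mm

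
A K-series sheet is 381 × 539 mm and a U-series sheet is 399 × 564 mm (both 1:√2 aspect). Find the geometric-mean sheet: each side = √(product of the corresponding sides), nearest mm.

Short side: √(381 · 399) = √152019 ≈ 389.9 → 390 mm
Long side: √(539 · 564) = √303996 ≈ 551.4 → 551 mm

390 × 551 mm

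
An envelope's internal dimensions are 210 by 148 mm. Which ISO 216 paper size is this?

A5 (148 × 210 mm)

Aspect ratio 210/148 ≈ 1.419 — close to the ISO √2 ≈ 1.414.
In the A-series (A0 area = 1 m²): A5 = 148 × 210 mm.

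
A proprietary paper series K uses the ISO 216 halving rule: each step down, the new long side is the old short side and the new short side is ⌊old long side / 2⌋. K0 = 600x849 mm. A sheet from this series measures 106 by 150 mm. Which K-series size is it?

K5

K0: 600 × 849 mm
K1: 424 × 600 mm
K2: 300 × 424 mm
K3: 212 × 300 mm
K4: 150 × 212 mm
K5: 106 × 150 mm
K6: 75 × 106 mm
→ matches K5.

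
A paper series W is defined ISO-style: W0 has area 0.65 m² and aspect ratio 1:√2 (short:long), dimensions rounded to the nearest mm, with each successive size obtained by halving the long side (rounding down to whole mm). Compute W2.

Let W0's short side be w mm. w · w√2 = 0.65 m² = 650,000 mm², so w ≈ 678.0 mm and w√2 ≈ 958.8 mm → W0 = 678 × 959 mm.
W1: ⌊959/2⌋ × 678 = 479 × 678 mm
W2: ⌊678/2⌋ × 479 = 339 × 479 mm

339 × 479 mm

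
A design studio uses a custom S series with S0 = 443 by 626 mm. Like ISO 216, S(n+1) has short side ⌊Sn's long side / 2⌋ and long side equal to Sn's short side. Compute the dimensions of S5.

78 × 110 mm

S1 = 313 × 443 mm (from S0 by 1 halving).
S2: ⌊443/2⌋ × 313 = 221 × 313 mm
S3: ⌊313/2⌋ × 221 = 156 × 221 mm
S4: ⌊221/2⌋ × 156 = 110 × 156 mm
S5: ⌊156/2⌋ × 110 = 78 × 110 mm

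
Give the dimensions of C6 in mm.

114 × 162 mm

C0 = 917 × 1297 mm (C0 is the geometric mean of A0 and B0, aspect 1:√2).
C1: ⌊1297/2⌋ × 917 = 648 × 917 mm
C2: ⌊917/2⌋ × 648 = 458 × 648 mm
C3: ⌊648/2⌋ × 458 = 324 × 458 mm
C4: ⌊458/2⌋ × 324 = 229 × 324 mm
C5: ⌊324/2⌋ × 229 = 162 × 229 mm
C6: ⌊229/2⌋ × 162 = 114 × 162 mm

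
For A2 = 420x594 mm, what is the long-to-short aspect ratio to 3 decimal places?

1.414

594 / 420 = 1.414
Matches √2 ≈ 1.414 — the ISO 216 defining ratio.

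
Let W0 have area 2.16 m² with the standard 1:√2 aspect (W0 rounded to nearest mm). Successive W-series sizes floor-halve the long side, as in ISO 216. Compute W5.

218 × 309 mm

Let W0's short side be w mm. w · w√2 = 2.16 m² = 2,160,000 mm², so w ≈ 1235.9 mm and w√2 ≈ 1747.8 mm → W0 = 1236 × 1748 mm.
W1: ⌊1748/2⌋ × 1236 = 874 × 1236 mm
W2: ⌊1236/2⌋ × 874 = 618 × 874 mm
W3: ⌊874/2⌋ × 618 = 437 × 618 mm
W4: ⌊618/2⌋ × 437 = 309 × 437 mm
W5: ⌊437/2⌋ × 309 = 218 × 309 mm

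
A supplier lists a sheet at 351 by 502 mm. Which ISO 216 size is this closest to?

B3 (353 × 500 mm)

Aspect ratio 502/351 ≈ 1.430 (ISO target is √2 ≈ 1.414).
In the B-series (B0 = 1000 × 1414 mm): B3 = 353 × 500 mm.
Off by 4 mm total — nearest standard size.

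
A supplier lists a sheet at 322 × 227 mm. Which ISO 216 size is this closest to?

Aspect ratio 322/227 ≈ 1.419 — close to the ISO √2 ≈ 1.414.
In the C-series (envelope sizes, between A and B): C4 = 229 × 324 mm.
Off by 4 mm total — nearest standard size.

C4 (229 × 324 mm)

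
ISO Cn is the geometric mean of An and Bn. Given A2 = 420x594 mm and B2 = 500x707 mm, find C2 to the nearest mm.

Short side: √(420 · 500) = √210000 ≈ 458.3 → 458 mm
Long side: √(594 · 707) = √419958 ≈ 648.0 → 648 mm

458 × 648 mm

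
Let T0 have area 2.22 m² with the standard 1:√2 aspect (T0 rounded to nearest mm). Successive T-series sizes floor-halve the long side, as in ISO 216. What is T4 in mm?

313 × 443 mm

Let T0's short side be w mm. w · w√2 = 2.22 m² = 2,220,000 mm², so w ≈ 1252.9 mm and w√2 ≈ 1771.9 mm → T0 = 1253 × 1772 mm.
T1: ⌊1772/2⌋ × 1253 = 886 × 1253 mm
T2: ⌊1253/2⌋ × 886 = 626 × 886 mm
T3: ⌊886/2⌋ × 626 = 443 × 626 mm
T4: ⌊626/2⌋ × 443 = 313 × 443 mm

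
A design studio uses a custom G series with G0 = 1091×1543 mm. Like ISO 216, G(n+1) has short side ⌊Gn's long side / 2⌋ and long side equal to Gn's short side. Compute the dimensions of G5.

192 × 272 mm

G1: ⌊1543/2⌋ × 1091 = 771 × 1091 mm
G2: ⌊1091/2⌋ × 771 = 545 × 771 mm
G3: ⌊771/2⌋ × 545 = 385 × 545 mm
G4: ⌊545/2⌋ × 385 = 272 × 385 mm
G5: ⌊385/2⌋ × 272 = 192 × 272 mm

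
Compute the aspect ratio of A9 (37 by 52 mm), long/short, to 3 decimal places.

1.405

52 / 37 = 1.405
ISO 216 targets √2 ≈ 1.414; the -0.009 deviation is from mm rounding.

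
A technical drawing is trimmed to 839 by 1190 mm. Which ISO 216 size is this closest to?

A0 (841 × 1189 mm)

Aspect ratio 1190/839 ≈ 1.418 — close to the ISO √2 ≈ 1.414.
In the A-series (A0 area = 1 m²): A0 = 841 × 1189 mm.
Off by 3 mm total — nearest standard size.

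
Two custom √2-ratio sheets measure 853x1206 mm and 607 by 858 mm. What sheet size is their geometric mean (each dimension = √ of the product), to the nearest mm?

720 × 1017 mm

Short side: √(853 · 607) = √517771 ≈ 719.6 → 720 mm
Long side: √(1206 · 858) = √1034748 ≈ 1017.2 → 1017 mm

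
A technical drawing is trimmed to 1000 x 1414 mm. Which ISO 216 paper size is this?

B0 (1000 × 1414 mm)

Aspect ratio 1414/1000 ≈ 1.414 — close to the ISO √2 ≈ 1.414.
In the B-series (B0 = 1000 × 1414 mm): B0 = 1000 × 1414 mm.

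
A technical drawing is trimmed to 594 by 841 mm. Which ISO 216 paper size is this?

A1 (594 × 841 mm)

Aspect ratio 841/594 ≈ 1.416 — close to the ISO √2 ≈ 1.414.
In the A-series (A0 area = 1 m²): A1 = 594 × 841 mm.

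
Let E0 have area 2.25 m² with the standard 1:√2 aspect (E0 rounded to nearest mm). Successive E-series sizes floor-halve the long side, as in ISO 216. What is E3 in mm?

446 × 630 mm

Let E0's short side be w mm. w · w√2 = 2.25 m² = 2,250,000 mm², so w ≈ 1261.3 mm and w√2 ≈ 1783.8 mm → E0 = 1261 × 1784 mm.
E1: ⌊1784/2⌋ × 1261 = 892 × 1261 mm
E2: ⌊1261/2⌋ × 892 = 630 × 892 mm
E3: ⌊892/2⌋ × 630 = 446 × 630 mm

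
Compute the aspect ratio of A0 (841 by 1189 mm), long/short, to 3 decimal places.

1.414

1189 / 841 = 1.414
Matches √2 ≈ 1.414 — the ISO 216 defining ratio.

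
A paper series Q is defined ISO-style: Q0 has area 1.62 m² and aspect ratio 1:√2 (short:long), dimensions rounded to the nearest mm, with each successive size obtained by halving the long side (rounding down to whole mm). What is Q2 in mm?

Let Q0's short side be w mm. w · w√2 = 1.62 m² = 1,620,000 mm², so w ≈ 1070.3 mm and w√2 ≈ 1513.6 mm → Q0 = 1070 × 1514 mm.
Q1: ⌊1514/2⌋ × 1070 = 757 × 1070 mm
Q2: ⌊1070/2⌋ × 757 = 535 × 757 mm

535 × 757 mm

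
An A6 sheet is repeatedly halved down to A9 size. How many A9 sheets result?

Each ISO step halves the sheet: 1 × A6 → 2 × A7 → 4 × A8 → 8 × A9
From A6 to A9 is 3 halving steps: 2^3 = 8.

8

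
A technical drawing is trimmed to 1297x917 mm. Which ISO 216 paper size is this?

C0 (917 × 1297 mm)

Aspect ratio 1297/917 ≈ 1.414 — close to the ISO √2 ≈ 1.414.
In the C-series (envelope sizes, between A and B): C0 = 917 × 1297 mm.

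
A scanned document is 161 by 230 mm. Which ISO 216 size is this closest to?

Aspect ratio 230/161 ≈ 1.429 — close to the ISO √2 ≈ 1.414.
In the C-series (envelope sizes, between A and B): C5 = 162 × 229 mm.
Off by 2 mm total — nearest standard size.

C5 (162 × 229 mm)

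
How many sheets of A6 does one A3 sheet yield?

8

Each ISO step halves the sheet: 1 × A3 → 2 × A4 → 4 × A5 → 8 × A6
From A3 to A6 is 3 halving steps: 2^3 = 8.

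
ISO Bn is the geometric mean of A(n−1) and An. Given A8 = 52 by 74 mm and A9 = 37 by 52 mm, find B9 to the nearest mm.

44 × 62 mm

Short side: √(52 · 37) = √1924 ≈ 43.9 → 44 mm
Long side: √(74 · 52) = √3848 ≈ 62.0 → 62 mm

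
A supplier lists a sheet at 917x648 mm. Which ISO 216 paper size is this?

Aspect ratio 917/648 ≈ 1.415 — close to the ISO √2 ≈ 1.414.
In the C-series (envelope sizes, between A and B): C1 = 648 × 917 mm.

C1 (648 × 917 mm)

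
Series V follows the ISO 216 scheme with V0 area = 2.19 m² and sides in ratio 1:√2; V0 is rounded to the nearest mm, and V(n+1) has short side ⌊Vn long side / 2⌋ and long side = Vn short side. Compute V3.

Let V0's short side be w mm. w · w√2 = 2.19 m² = 2,190,000 mm², so w ≈ 1244.4 mm and w√2 ≈ 1759.9 mm → V0 = 1244 × 1760 mm.
V1: ⌊1760/2⌋ × 1244 = 880 × 1244 mm
V2: ⌊1244/2⌋ × 880 = 622 × 880 mm
V3: ⌊880/2⌋ × 622 = 440 × 622 mm

440 × 622 mm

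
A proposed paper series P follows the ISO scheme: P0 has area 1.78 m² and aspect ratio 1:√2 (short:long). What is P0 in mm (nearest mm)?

1122 × 1587 mm

Let the short side be w mm. Then w · w√2 = 1.78 m² = 1,780,000 mm².
w² = 1,780,000/√2, so w ≈ 1121.9 mm; long side = w√2 ≈ 1586.6 mm.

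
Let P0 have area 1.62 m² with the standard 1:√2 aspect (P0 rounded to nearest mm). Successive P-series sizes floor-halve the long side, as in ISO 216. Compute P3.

Let P0's short side be w mm. w · w√2 = 1.62 m² = 1,620,000 mm², so w ≈ 1070.3 mm and w√2 ≈ 1513.6 mm → P0 = 1070 × 1514 mm.
P1: ⌊1514/2⌋ × 1070 = 757 × 1070 mm
P2: ⌊1070/2⌋ × 757 = 535 × 757 mm
P3: ⌊757/2⌋ × 535 = 378 × 535 mm

378 × 535 mm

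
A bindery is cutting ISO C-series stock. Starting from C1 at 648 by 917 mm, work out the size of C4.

C2: ⌊917/2⌋ × 648 = 458 × 648 mm
C3: ⌊648/2⌋ × 458 = 324 × 458 mm
C4: ⌊458/2⌋ × 324 = 229 × 324 mm

229 × 324 mm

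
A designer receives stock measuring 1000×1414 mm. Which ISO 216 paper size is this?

B0 (1000 × 1414 mm)

Aspect ratio 1414/1000 ≈ 1.414 — close to the ISO √2 ≈ 1.414.
In the B-series (B0 = 1000 × 1414 mm): B0 = 1000 × 1414 mm.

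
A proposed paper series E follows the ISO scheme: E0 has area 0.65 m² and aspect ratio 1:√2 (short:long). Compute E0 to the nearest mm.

Let the short side be w mm. Then w · w√2 = 0.65 m² = 650,000 mm².
w² = 650,000/√2, so w ≈ 678.0 mm; long side = w√2 ≈ 958.8 mm.

678 × 959 mm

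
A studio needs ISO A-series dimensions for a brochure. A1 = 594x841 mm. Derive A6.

A2: ⌊841/2⌋ × 594 = 420 × 594 mm
A3: ⌊594/2⌋ × 420 = 297 × 420 mm
A4: ⌊420/2⌋ × 297 = 210 × 297 mm
A5: ⌊297/2⌋ × 210 = 148 × 210 mm
A6: ⌊210/2⌋ × 148 = 105 × 148 mm

105 × 148 mm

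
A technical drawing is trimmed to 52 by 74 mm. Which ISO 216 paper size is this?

Aspect ratio 74/52 ≈ 1.423 — close to the ISO √2 ≈ 1.414.
In the A-series (A0 area = 1 m²): A8 = 52 × 74 mm.

A8 (52 × 74 mm)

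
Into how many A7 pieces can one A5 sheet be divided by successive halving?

4

Each ISO step halves the sheet: 1 × A5 → 2 × A6 → 4 × A7
From A5 to A7 is 2 halving steps: 2^2 = 4.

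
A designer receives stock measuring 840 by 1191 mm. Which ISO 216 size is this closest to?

Aspect ratio 1191/840 ≈ 1.418 — close to the ISO √2 ≈ 1.414.
In the A-series (A0 area = 1 m²): A0 = 841 × 1189 mm.
Off by 3 mm total — nearest standard size.

A0 (841 × 1189 mm)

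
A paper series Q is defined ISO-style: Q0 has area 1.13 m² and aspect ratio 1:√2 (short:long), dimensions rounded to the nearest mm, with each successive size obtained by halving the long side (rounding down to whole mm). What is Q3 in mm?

Let Q0's short side be w mm. w · w√2 = 1.13 m² = 1,130,000 mm², so w ≈ 893.9 mm and w√2 ≈ 1264.1 mm → Q0 = 894 × 1264 mm.
Q1: ⌊1264/2⌋ × 894 = 632 × 894 mm
Q2: ⌊894/2⌋ × 632 = 447 × 632 mm
Q3: ⌊632/2⌋ × 447 = 316 × 447 mm

316 × 447 mm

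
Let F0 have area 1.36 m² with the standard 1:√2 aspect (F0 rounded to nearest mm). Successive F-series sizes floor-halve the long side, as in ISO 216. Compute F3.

346 × 490 mm

Let F0's short side be w mm. w · w√2 = 1.36 m² = 1,360,000 mm², so w ≈ 980.6 mm and w√2 ≈ 1386.8 mm → F0 = 981 × 1387 mm.
F1: ⌊1387/2⌋ × 981 = 693 × 981 mm
F2: ⌊981/2⌋ × 693 = 490 × 693 mm
F3: ⌊693/2⌋ × 490 = 346 × 490 mm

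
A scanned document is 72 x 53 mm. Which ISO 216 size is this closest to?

Aspect ratio 72/53 ≈ 1.358 (ISO target is √2 ≈ 1.414).
In the A-series (A0 area = 1 m²): A8 = 52 × 74 mm.
Off by 3 mm total — nearest standard size.

A8 (52 × 74 mm)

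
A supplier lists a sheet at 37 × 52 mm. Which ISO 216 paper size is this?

A9 (37 × 52 mm)

Aspect ratio 52/37 ≈ 1.405 — close to the ISO √2 ≈ 1.414.
In the A-series (A0 area = 1 m²): A9 = 37 × 52 mm.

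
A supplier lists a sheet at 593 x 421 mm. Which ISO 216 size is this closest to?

A2 (420 × 594 mm)

Aspect ratio 593/421 ≈ 1.409 — close to the ISO √2 ≈ 1.414.
In the A-series (A0 area = 1 m²): A2 = 420 × 594 mm.
Off by 2 mm total — nearest standard size.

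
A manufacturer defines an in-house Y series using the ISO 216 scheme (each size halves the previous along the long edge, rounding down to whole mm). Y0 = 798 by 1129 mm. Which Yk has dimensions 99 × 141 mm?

Y0: 798 × 1129 mm
Y1: 564 × 798 mm
Y2: 399 × 564 mm
Y3: 282 × 399 mm
Y4: 199 × 282 mm
Y5: 141 × 199 mm
Y6: 99 × 141 mm
Y7: 70 × 99 mm
→ matches Y6.

Y6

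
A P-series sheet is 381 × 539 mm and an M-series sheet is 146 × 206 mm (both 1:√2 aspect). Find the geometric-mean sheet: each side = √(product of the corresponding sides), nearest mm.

236 × 333 mm

Short side: √(381 · 146) = √55626 ≈ 235.9 → 236 mm
Long side: √(539 · 206) = √111034 ≈ 333.2 → 333 mm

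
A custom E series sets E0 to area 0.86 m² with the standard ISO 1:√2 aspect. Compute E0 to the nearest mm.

Let the short side be w mm. Then w · w√2 = 0.86 m² = 860,000 mm².
w² = 860,000/√2, so w ≈ 779.8 mm; long side = w√2 ≈ 1102.8 mm.

780 × 1103 mm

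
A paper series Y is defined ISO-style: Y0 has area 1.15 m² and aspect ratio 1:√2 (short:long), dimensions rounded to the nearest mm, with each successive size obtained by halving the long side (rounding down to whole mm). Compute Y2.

451 × 637 mm

Let Y0's short side be w mm. w · w√2 = 1.15 m² = 1,150,000 mm², so w ≈ 901.8 mm and w√2 ≈ 1275.3 mm → Y0 = 902 × 1275 mm.
Y1: ⌊1275/2⌋ × 902 = 637 × 902 mm
Y2: ⌊902/2⌋ × 637 = 451 × 637 mm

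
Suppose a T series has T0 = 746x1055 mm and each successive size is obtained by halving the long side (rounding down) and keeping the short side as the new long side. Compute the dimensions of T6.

T1: ⌊1055/2⌋ × 746 = 527 × 746 mm
T2: ⌊746/2⌋ × 527 = 373 × 527 mm
T3: ⌊527/2⌋ × 373 = 263 × 373 mm
T4: ⌊373/2⌋ × 263 = 186 × 263 mm
T5: ⌊263/2⌋ × 186 = 131 × 186 mm
T6: ⌊186/2⌋ × 131 = 93 × 131 mm

93 × 131 mm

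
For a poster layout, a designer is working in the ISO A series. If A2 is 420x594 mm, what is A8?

A3: ⌊594/2⌋ × 420 = 297 × 420 mm
A4: ⌊420/2⌋ × 297 = 210 × 297 mm
A5: ⌊297/2⌋ × 210 = 148 × 210 mm
A6: ⌊210/2⌋ × 148 = 105 × 148 mm
A7: ⌊148/2⌋ × 105 = 74 × 105 mm
A8: ⌊105/2⌋ × 74 = 52 × 74 mm

52 × 74 mm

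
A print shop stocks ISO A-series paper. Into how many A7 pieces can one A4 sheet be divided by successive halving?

Each ISO step halves the sheet: 1 × A4 → 2 × A5 → 4 × A6 → 8 × A7
From A4 to A7 is 3 halving steps: 2^3 = 8.

8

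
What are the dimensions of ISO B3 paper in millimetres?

353 × 500 mm

B0 = 1000 × 1414 mm (B0 has a 1000 mm short side, aspect 1:√2).
B1: ⌊1414/2⌋ × 1000 = 707 × 1000 mm
B2: ⌊1000/2⌋ × 707 = 500 × 707 mm
B3: ⌊707/2⌋ × 500 = 353 × 500 mm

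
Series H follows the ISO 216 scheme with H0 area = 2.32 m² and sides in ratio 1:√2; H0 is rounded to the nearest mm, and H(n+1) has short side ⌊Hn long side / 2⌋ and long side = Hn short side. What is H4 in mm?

Let H0's short side be w mm. w · w√2 = 2.32 m² = 2,320,000 mm², so w ≈ 1280.8 mm and w√2 ≈ 1811.3 mm → H0 = 1281 × 1811 mm.
H1: ⌊1811/2⌋ × 1281 = 905 × 1281 mm
H2: ⌊1281/2⌋ × 905 = 640 × 905 mm
H3: ⌊905/2⌋ × 640 = 452 × 640 mm
H4: ⌊640/2⌋ × 452 = 320 × 452 mm

320 × 452 mm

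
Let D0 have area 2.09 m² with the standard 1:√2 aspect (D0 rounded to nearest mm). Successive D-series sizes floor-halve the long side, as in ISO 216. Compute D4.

Let D0's short side be w mm. w · w√2 = 2.09 m² = 2,090,000 mm², so w ≈ 1215.7 mm and w√2 ≈ 1719.2 mm → D0 = 1216 × 1719 mm.
D1: ⌊1719/2⌋ × 1216 = 859 × 1216 mm
D2: ⌊1216/2⌋ × 859 = 608 × 859 mm
D3: ⌊859/2⌋ × 608 = 429 × 608 mm
D4: ⌊608/2⌋ × 429 = 304 × 429 mm

304 × 429 mm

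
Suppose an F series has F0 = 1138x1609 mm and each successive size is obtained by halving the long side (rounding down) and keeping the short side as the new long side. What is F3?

F1: ⌊1609/2⌋ × 1138 = 804 × 1138 mm
F2: ⌊1138/2⌋ × 804 = 569 × 804 mm
F3: ⌊804/2⌋ × 569 = 402 × 569 mm

402 × 569 mm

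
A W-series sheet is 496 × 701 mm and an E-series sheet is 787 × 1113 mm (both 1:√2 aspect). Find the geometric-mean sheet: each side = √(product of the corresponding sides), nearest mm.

625 × 883 mm

Short side: √(496 · 787) = √390352 ≈ 624.8 → 625 mm
Long side: √(701 · 1113) = √780213 ≈ 883.3 → 883 mm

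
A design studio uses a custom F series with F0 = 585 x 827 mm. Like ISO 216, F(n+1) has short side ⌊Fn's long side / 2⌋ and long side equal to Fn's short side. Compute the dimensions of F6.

73 × 103 mm

F1: ⌊827/2⌋ × 585 = 413 × 585 mm
F2: ⌊585/2⌋ × 413 = 292 × 413 mm
F3: ⌊413/2⌋ × 292 = 206 × 292 mm
F4: ⌊292/2⌋ × 206 = 146 × 206 mm
F5: ⌊206/2⌋ × 146 = 103 × 146 mm
F6: ⌊146/2⌋ × 103 = 73 × 103 mm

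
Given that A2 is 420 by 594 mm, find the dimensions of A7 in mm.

A3: ⌊594/2⌋ × 420 = 297 × 420 mm
A4: ⌊420/2⌋ × 297 = 210 × 297 mm
A5: ⌊297/2⌋ × 210 = 148 × 210 mm
A6: ⌊210/2⌋ × 148 = 105 × 148 mm
A7: ⌊148/2⌋ × 105 = 74 × 105 mm

74 × 105 mm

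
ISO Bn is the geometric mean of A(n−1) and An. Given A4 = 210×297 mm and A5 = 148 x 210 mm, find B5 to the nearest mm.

Short side: √(210 · 148) = √31080 ≈ 176.3 → 176 mm
Long side: √(297 · 210) = √62370 ≈ 249.7 → 250 mm

176 × 250 mm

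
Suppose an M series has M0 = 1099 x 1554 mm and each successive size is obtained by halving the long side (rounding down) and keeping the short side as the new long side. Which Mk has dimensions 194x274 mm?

M0: 1099 × 1554 mm
M1: 777 × 1099 mm
M2: 549 × 777 mm
M3: 388 × 549 mm
M4: 274 × 388 mm
M5: 194 × 274 mm
M6: 137 × 194 mm
→ matches M5.

M5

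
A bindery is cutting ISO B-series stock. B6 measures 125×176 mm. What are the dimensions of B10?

B7: ⌊176/2⌋ × 125 = 88 × 125 mm
B8: ⌊125/2⌋ × 88 = 62 × 88 mm
B9: ⌊88/2⌋ × 62 = 44 × 62 mm
B10: ⌊62/2⌋ × 44 = 31 × 44 mm

31 × 44 mm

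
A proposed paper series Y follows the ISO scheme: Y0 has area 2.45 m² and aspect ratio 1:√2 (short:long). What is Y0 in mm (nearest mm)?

Let the short side be w mm. Then w · w√2 = 2.45 m² = 2,450,000 mm².
w² = 2,450,000/√2, so w ≈ 1316.2 mm; long side = w√2 ≈ 1861.4 mm.

1316 × 1861 mm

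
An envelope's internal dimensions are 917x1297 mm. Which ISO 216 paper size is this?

Aspect ratio 1297/917 ≈ 1.414 — close to the ISO √2 ≈ 1.414.
In the C-series (envelope sizes, between A and B): C0 = 917 × 1297 mm.

C0 (917 × 1297 mm)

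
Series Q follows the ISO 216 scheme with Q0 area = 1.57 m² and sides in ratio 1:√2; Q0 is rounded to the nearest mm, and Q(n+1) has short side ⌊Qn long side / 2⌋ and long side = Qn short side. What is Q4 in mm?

263 × 372 mm

Let Q0's short side be w mm. w · w√2 = 1.57 m² = 1,570,000 mm², so w ≈ 1053.6 mm and w√2 ≈ 1490.1 mm → Q0 = 1054 × 1490 mm.
Q1: ⌊1490/2⌋ × 1054 = 745 × 1054 mm
Q2: ⌊1054/2⌋ × 745 = 527 × 745 mm
Q3: ⌊745/2⌋ × 527 = 372 × 527 mm
Q4: ⌊527/2⌋ × 372 = 263 × 372 mm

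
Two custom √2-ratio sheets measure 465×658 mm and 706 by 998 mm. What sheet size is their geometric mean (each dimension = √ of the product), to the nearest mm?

Short side: √(465 · 706) = √328290 ≈ 573.0 → 573 mm
Long side: √(658 · 998) = √656684 ≈ 810.4 → 810 mm

573 × 810 mm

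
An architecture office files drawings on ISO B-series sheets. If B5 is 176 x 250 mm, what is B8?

B6: ⌊250/2⌋ × 176 = 125 × 176 mm
B7: ⌊176/2⌋ × 125 = 88 × 125 mm
B8: ⌊125/2⌋ × 88 = 62 × 88 mm

62 × 88 mm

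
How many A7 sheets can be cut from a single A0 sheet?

128

Each ISO step halves the sheet: 1 × A0 → 2 × A1 → 4 × A2 → 8 × A3 → …
From A0 to A7 is 7 halving steps: 2^7 = 128.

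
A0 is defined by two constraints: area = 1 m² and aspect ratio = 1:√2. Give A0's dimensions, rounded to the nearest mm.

Let the short side be w mm. Then the long side is w√2 and w · w√2 = 10⁶ mm².
w² = 10⁶/√2, so w = 1000 / 2^(1/4) ≈ 840.9 mm; long side = 1000 · 2^(1/4) ≈ 1189.2 mm.

841 × 1189 mm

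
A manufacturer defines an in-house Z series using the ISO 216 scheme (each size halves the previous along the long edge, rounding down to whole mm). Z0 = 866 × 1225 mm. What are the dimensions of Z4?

216 × 306 mm

Z1: ⌊1225/2⌋ × 866 = 612 × 866 mm
Z2: ⌊866/2⌋ × 612 = 433 × 612 mm
Z3: ⌊612/2⌋ × 433 = 306 × 433 mm
Z4: ⌊433/2⌋ × 306 = 216 × 306 mm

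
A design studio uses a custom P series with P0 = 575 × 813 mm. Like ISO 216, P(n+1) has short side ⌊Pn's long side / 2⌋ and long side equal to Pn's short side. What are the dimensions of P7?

50 × 71 mm

P1 = 406 × 575 mm (from P0 by 1 halving).
P2: ⌊575/2⌋ × 406 = 287 × 406 mm
P3: ⌊406/2⌋ × 287 = 203 × 287 mm
P4: ⌊287/2⌋ × 203 = 143 × 203 mm
P5: ⌊203/2⌋ × 143 = 101 × 143 mm
P6: ⌊143/2⌋ × 101 = 71 × 101 mm
P7: ⌊101/2⌋ × 71 = 50 × 71 mm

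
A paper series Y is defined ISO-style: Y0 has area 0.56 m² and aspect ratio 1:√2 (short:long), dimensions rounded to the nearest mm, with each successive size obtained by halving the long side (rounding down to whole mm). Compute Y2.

314 × 445 mm

Let Y0's short side be w mm. w · w√2 = 0.56 m² = 560,000 mm², so w ≈ 629.3 mm and w√2 ≈ 889.9 mm → Y0 = 629 × 890 mm.
Y1: ⌊890/2⌋ × 629 = 445 × 629 mm
Y2: ⌊629/2⌋ × 445 = 314 × 445 mm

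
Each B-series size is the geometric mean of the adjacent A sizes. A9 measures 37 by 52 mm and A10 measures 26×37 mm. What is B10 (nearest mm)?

31 × 44 mm

Short side: √(37 · 26) = √962 ≈ 31.0 → 31 mm
Long side: √(52 · 37) = √1924 ≈ 43.9 → 44 mm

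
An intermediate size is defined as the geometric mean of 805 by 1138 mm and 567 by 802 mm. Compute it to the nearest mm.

Short side: √(805 · 567) = √456435 ≈ 675.6 → 676 mm
Long side: √(1138 · 802) = √912676 ≈ 955.3 → 955 mm

676 × 955 mm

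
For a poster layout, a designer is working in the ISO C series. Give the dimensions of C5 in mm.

C0 = 917 × 1297 mm (C0 is the geometric mean of A0 and B0, aspect 1:√2).
C1: ⌊1297/2⌋ × 917 = 648 × 917 mm
C2: ⌊917/2⌋ × 648 = 458 × 648 mm
C3: ⌊648/2⌋ × 458 = 324 × 458 mm
C4: ⌊458/2⌋ × 324 = 229 × 324 mm
C5: ⌊324/2⌋ × 229 = 162 × 229 mm

162 × 229 mm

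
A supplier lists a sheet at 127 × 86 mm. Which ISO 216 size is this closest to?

Aspect ratio 127/86 ≈ 1.477 (ISO target is √2 ≈ 1.414).
In the B-series (B0 = 1000 × 1414 mm): B7 = 88 × 125 mm.
Off by 4 mm total — nearest standard size.

B7 (88 × 125 mm)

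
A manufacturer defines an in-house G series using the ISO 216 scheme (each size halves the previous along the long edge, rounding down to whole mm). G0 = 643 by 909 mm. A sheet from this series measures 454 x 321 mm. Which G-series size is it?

G0: 643 × 909 mm
G1: 454 × 643 mm
G2: 321 × 454 mm
G3: 227 × 321 mm
→ matches G2.

G2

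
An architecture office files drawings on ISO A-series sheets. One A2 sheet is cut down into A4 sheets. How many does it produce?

4

Each ISO step halves the sheet: 1 × A2 → 2 × A3 → 4 × A4
From A2 to A4 is 2 halving steps: 2^2 = 4.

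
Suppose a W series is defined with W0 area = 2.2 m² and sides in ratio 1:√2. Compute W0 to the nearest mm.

1247 × 1764 mm

Let the short side be w mm. Then w · w√2 = 2.2 m² = 2,200,000 mm².
w² = 2,200,000/√2, so w ≈ 1247.3 mm; long side = w√2 ≈ 1763.9 mm.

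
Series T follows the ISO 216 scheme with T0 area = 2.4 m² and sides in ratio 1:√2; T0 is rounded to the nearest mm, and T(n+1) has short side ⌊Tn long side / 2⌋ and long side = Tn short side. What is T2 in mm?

Let T0's short side be w mm. w · w√2 = 2.4 m² = 2,400,000 mm², so w ≈ 1302.7 mm and w√2 ≈ 1842.3 mm → T0 = 1303 × 1842 mm.
T1: ⌊1842/2⌋ × 1303 = 921 × 1303 mm
T2: ⌊1303/2⌋ × 921 = 651 × 921 mm

651 × 921 mm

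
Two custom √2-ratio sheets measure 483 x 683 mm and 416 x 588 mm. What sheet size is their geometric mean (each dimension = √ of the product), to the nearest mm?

Short side: √(483 · 416) = √200928 ≈ 448.2 → 448 mm
Long side: √(683 · 588) = √401604 ≈ 633.7 → 634 mm

448 × 634 mm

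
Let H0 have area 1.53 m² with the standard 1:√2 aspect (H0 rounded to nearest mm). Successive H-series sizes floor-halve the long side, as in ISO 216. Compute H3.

Let H0's short side be w mm. w · w√2 = 1.53 m² = 1,530,000 mm², so w ≈ 1040.1 mm and w√2 ≈ 1471.0 mm → H0 = 1040 × 1471 mm.
H1: ⌊1471/2⌋ × 1040 = 735 × 1040 mm
H2: ⌊1040/2⌋ × 735 = 520 × 735 mm
H3: ⌊735/2⌋ × 520 = 367 × 520 mm

367 × 520 mm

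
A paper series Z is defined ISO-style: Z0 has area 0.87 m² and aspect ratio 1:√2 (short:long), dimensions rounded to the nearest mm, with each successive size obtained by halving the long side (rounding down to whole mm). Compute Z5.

Let Z0's short side be w mm. w · w√2 = 0.87 m² = 870,000 mm², so w ≈ 784.3 mm and w√2 ≈ 1109.2 mm → Z0 = 784 × 1109 mm.
Z1: ⌊1109/2⌋ × 784 = 554 × 784 mm
Z2: ⌊784/2⌋ × 554 = 392 × 554 mm
Z3: ⌊554/2⌋ × 392 = 277 × 392 mm
Z4: ⌊392/2⌋ × 277 = 196 × 277 mm
Z5: ⌊277/2⌋ × 196 = 138 × 196 mm

138 × 196 mm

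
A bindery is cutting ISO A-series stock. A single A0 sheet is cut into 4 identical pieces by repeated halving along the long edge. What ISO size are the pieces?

A2

4 = 2^2, so 2 halving steps.
A0 → A1 → … → A2 after 2 steps.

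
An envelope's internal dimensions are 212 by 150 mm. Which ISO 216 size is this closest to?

Aspect ratio 212/150 ≈ 1.413 — close to the ISO √2 ≈ 1.414.
In the A-series (A0 area = 1 m²): A5 = 148 × 210 mm.
Off by 4 mm total — nearest standard size.

A5 (148 × 210 mm)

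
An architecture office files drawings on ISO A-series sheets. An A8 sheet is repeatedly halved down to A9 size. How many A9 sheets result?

2

Each ISO step halves the sheet: 1 × A8 → 2 × A9
From A8 to A9 is 1 halving step: 2^1 = 2.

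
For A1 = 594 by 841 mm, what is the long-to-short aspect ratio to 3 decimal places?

841 / 594 = 1.416
ISO 216 targets √2 ≈ 1.414; the +0.002 deviation is from mm rounding.

1.416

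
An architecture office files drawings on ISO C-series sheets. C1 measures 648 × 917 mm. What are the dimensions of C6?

114 × 162 mm

C2: ⌊917/2⌋ × 648 = 458 × 648 mm
C3: ⌊648/2⌋ × 458 = 324 × 458 mm
C4: ⌊458/2⌋ × 324 = 229 × 324 mm
C5: ⌊324/2⌋ × 229 = 162 × 229 mm
C6: ⌊229/2⌋ × 162 = 114 × 162 mm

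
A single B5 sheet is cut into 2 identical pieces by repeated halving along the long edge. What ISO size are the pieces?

B6

2 = 2^1, so 1 halving step.
B5 → B6 → … → B6 after 1 step.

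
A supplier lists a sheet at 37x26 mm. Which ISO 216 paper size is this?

A10 (26 × 37 mm)

Aspect ratio 37/26 ≈ 1.423 — close to the ISO √2 ≈ 1.414.
In the A-series (A0 area = 1 m²): A10 = 26 × 37 mm.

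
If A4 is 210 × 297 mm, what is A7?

74 × 105 mm

A5: ⌊297/2⌋ × 210 = 148 × 210 mm
A6: ⌊210/2⌋ × 148 = 105 × 148 mm
A7: ⌊148/2⌋ × 105 = 74 × 105 mm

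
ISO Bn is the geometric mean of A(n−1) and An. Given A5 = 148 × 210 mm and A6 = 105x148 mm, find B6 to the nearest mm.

Short side: √(148 · 105) = √15540 ≈ 124.7 → 125 mm
Long side: √(210 · 148) = √31080 ≈ 176.3 → 176 mm

125 × 176 mm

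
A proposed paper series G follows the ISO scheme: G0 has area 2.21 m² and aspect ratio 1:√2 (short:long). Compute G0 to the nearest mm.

1250 × 1768 mm

Let the short side be w mm. Then w · w√2 = 2.21 m² = 2,210,000 mm².
w² = 2,210,000/√2, so w ≈ 1250.1 mm; long side = w√2 ≈ 1767.9 mm.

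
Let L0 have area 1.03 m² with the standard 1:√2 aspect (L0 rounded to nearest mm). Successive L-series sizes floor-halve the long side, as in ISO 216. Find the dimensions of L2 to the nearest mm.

426 × 603 mm

Let L0's short side be w mm. w · w√2 = 1.03 m² = 1,030,000 mm², so w ≈ 853.4 mm and w√2 ≈ 1206.9 mm → L0 = 853 × 1207 mm.
L1: ⌊1207/2⌋ × 853 = 603 × 853 mm
L2: ⌊853/2⌋ × 603 = 426 × 603 mm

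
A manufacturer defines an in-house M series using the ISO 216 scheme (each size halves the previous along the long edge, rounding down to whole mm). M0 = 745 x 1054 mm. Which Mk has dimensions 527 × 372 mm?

M2

M0: 745 × 1054 mm
M1: 527 × 745 mm
M2: 372 × 527 mm
M3: 263 × 372 mm
→ matches M2.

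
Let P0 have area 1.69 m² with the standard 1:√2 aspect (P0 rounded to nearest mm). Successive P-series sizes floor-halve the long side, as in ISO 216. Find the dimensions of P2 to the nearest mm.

546 × 773 mm

Let P0's short side be w mm. w · w√2 = 1.69 m² = 1,690,000 mm², so w ≈ 1093.2 mm and w√2 ≈ 1546.0 mm → P0 = 1093 × 1546 mm.
P1: ⌊1546/2⌋ × 1093 = 773 × 1093 mm
P2: ⌊1093/2⌋ × 773 = 546 × 773 mm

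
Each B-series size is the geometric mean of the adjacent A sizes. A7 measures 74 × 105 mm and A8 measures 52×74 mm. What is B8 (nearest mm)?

Short side: √(74 · 52) = √3848 ≈ 62.0 → 62 mm
Long side: √(105 · 74) = √7770 ≈ 88.1 → 88 mm

62 × 88 mm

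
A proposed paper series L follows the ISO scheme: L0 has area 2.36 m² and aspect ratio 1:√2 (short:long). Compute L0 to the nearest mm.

1292 × 1827 mm

Let the short side be w mm. Then w · w√2 = 2.36 m² = 2,360,000 mm².
w² = 2,360,000/√2, so w ≈ 1291.8 mm; long side = w√2 ≈ 1826.9 mm.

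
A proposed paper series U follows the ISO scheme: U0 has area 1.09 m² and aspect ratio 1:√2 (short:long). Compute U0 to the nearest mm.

878 × 1242 mm

Let the short side be w mm. Then w · w√2 = 1.09 m² = 1,090,000 mm².
w² = 1,090,000/√2, so w ≈ 877.9 mm; long side = w√2 ≈ 1241.6 mm.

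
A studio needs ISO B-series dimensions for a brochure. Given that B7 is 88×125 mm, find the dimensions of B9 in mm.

44 × 62 mm

B8: ⌊125/2⌋ × 88 = 62 × 88 mm
B9: ⌊88/2⌋ × 62 = 44 × 62 mm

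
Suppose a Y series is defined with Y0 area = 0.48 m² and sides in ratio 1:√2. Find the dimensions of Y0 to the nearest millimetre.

583 × 824 mm

Let the short side be w mm. Then w · w√2 = 0.48 m² = 480,000 mm².
w² = 480,000/√2, so w ≈ 582.6 mm; long side = w√2 ≈ 823.9 mm.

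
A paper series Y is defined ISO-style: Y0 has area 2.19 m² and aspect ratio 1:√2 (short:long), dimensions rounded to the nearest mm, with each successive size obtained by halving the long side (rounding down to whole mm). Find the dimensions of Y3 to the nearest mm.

440 × 622 mm

Let Y0's short side be w mm. w · w√2 = 2.19 m² = 2,190,000 mm², so w ≈ 1244.4 mm and w√2 ≈ 1759.9 mm → Y0 = 1244 × 1760 mm.
Y1: ⌊1760/2⌋ × 1244 = 880 × 1244 mm
Y2: ⌊1244/2⌋ × 880 = 622 × 880 mm
Y3: ⌊880/2⌋ × 622 = 440 × 622 mm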